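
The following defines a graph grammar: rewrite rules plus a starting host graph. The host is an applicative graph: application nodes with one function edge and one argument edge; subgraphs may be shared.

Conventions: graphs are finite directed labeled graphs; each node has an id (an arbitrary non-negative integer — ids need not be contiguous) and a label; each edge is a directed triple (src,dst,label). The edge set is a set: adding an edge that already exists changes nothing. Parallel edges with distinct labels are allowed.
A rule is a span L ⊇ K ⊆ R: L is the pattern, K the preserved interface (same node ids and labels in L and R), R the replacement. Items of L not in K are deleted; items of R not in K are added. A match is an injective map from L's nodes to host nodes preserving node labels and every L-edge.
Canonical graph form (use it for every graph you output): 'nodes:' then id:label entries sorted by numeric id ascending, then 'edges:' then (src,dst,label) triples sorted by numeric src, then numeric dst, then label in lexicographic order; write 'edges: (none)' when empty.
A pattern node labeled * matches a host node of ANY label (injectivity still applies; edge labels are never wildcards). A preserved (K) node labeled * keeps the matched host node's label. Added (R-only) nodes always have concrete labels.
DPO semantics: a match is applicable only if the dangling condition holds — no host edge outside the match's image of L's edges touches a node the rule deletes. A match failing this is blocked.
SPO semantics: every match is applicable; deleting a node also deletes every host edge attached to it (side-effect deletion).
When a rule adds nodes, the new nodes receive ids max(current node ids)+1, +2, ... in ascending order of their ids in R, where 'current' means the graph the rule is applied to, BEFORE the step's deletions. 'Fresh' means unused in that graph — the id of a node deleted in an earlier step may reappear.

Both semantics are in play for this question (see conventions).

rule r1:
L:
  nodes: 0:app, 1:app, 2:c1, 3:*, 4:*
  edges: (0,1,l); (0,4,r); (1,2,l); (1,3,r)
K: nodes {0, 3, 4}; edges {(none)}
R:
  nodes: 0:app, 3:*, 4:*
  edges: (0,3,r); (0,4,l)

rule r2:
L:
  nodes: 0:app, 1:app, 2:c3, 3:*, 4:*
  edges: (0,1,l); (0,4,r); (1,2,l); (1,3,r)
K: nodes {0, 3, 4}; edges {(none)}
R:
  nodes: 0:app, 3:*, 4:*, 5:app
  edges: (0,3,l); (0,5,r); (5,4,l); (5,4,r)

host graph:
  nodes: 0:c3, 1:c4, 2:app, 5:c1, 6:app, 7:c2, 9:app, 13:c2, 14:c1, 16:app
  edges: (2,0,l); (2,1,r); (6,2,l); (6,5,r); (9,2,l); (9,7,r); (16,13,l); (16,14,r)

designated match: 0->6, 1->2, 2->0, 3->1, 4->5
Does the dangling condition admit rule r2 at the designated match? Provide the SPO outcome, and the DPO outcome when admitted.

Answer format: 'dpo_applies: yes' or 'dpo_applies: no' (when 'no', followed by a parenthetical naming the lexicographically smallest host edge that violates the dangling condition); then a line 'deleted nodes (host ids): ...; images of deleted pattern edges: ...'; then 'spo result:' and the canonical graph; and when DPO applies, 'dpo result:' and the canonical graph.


dpo_applies: no
(the rule deletes node 2, which keeps host edge (9,2,l) outside the match image — the dangling condition fails, DPO blocks; SPO proceeds and side-deletes such edges)
deleted nodes (host ids): 0, 2; images of deleted pattern edges: (2,0,l); (2,1,r); (6,2,l); (6,5,r)
spo result:
nodes: 1:c4, 5:c1, 6:app, 7:c2, 9:app, 13:c2, 14:c1, 16:app, 17:app
edges: (6,1,l); (6,17,r); (9,7,r); (16,13,l); (16,14,r); (17,5,l); (17,5,r)


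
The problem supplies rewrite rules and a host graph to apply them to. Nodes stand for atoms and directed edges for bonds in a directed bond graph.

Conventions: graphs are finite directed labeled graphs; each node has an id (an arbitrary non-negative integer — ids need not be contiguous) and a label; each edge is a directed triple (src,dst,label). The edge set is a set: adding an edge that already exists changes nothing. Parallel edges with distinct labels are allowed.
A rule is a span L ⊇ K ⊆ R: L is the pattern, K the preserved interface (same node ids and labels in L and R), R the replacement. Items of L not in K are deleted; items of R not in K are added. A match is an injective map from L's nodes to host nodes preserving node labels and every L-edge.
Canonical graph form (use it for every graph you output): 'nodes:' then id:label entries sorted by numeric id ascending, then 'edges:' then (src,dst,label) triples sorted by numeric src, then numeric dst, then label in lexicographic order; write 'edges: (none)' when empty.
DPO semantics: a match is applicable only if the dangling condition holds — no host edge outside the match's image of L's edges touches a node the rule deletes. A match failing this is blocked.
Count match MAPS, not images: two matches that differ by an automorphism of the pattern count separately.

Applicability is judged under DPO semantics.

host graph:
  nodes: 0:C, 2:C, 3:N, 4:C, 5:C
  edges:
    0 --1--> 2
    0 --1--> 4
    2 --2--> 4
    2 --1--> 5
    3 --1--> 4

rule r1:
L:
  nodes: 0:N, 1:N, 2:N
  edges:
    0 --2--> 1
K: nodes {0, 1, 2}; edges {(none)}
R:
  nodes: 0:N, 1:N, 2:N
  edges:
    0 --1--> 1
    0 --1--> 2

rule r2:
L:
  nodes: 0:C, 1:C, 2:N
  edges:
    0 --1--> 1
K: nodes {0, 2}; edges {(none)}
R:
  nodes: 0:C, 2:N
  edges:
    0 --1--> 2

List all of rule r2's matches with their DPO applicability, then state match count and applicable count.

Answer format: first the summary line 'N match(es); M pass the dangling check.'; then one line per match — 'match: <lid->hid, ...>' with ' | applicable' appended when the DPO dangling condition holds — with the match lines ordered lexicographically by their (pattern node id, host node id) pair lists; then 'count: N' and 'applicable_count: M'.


3 match(es); 1 pass the dangling check.
match: 0->0, 1->2, 2->3
match: 0->0, 1->4, 2->3
match: 0->2, 1->5, 2->3 | applicable
count: 3
applicable_count: 1


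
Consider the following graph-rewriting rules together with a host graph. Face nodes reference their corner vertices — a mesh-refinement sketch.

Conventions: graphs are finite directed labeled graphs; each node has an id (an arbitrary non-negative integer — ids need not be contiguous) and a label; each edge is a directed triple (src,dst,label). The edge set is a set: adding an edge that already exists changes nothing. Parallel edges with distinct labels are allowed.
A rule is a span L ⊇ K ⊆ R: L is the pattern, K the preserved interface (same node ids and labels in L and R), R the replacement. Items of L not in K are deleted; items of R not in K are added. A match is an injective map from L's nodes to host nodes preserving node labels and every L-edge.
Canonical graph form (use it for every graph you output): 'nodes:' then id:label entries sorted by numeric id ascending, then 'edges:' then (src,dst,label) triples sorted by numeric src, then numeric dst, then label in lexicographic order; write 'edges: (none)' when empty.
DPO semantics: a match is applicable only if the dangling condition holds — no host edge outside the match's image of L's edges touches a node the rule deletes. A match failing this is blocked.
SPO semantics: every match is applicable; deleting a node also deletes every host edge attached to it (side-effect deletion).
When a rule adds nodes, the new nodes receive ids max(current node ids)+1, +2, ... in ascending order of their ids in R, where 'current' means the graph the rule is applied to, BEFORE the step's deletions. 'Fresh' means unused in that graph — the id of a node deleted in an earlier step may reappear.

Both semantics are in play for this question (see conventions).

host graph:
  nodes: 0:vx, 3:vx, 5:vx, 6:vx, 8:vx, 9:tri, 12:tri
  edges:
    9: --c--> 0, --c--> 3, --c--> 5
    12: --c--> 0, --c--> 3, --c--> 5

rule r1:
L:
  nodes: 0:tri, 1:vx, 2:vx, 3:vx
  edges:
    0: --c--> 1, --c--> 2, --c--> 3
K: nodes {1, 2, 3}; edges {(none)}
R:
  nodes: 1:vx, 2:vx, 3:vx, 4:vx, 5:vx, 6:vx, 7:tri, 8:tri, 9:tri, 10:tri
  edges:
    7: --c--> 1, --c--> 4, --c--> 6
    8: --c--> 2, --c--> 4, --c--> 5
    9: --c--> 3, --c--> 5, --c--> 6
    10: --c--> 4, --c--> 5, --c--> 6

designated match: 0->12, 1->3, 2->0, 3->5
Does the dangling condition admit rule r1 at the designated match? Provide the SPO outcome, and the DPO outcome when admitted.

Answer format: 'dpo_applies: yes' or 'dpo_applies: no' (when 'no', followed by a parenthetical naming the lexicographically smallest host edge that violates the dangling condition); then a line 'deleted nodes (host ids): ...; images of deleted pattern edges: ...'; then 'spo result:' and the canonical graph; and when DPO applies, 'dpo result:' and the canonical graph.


dpo_applies: yes
deleted nodes (host ids): 12; images of deleted pattern edges: (12,0,c); (12,3,c); (12,5,c)
spo result:
nodes: 0:vx, 3:vx, 5:vx, 6:vx, 8:vx, 9:tri, 13:vx, 14:vx, 15:vx, 16:tri, 17:tri, 18:tri, 19:tri
edges: (9,0,c); (9,3,c); (9,5,c); (16,3,c); (16,13,c); (16,15,c); (17,0,c); (17,13,c); (17,14,c); (18,5,c); (18,14,c); (18,15,c); (19,13,c); (19,14,c); (19,15,c)
dpo result:
nodes: 0:vx, 3:vx, 5:vx, 6:vx, 8:vx, 9:tri, 13:vx, 14:vx, 15:vx, 16:tri, 17:tri, 18:tri, 19:tri
edges: (9,0,c); (9,3,c); (9,5,c); (16,3,c); (16,13,c); (16,15,c); (17,0,c); (17,13,c); (17,14,c); (18,5,c); (18,14,c); (18,15,c); (19,13,c); (19,14,c); (19,15,c)


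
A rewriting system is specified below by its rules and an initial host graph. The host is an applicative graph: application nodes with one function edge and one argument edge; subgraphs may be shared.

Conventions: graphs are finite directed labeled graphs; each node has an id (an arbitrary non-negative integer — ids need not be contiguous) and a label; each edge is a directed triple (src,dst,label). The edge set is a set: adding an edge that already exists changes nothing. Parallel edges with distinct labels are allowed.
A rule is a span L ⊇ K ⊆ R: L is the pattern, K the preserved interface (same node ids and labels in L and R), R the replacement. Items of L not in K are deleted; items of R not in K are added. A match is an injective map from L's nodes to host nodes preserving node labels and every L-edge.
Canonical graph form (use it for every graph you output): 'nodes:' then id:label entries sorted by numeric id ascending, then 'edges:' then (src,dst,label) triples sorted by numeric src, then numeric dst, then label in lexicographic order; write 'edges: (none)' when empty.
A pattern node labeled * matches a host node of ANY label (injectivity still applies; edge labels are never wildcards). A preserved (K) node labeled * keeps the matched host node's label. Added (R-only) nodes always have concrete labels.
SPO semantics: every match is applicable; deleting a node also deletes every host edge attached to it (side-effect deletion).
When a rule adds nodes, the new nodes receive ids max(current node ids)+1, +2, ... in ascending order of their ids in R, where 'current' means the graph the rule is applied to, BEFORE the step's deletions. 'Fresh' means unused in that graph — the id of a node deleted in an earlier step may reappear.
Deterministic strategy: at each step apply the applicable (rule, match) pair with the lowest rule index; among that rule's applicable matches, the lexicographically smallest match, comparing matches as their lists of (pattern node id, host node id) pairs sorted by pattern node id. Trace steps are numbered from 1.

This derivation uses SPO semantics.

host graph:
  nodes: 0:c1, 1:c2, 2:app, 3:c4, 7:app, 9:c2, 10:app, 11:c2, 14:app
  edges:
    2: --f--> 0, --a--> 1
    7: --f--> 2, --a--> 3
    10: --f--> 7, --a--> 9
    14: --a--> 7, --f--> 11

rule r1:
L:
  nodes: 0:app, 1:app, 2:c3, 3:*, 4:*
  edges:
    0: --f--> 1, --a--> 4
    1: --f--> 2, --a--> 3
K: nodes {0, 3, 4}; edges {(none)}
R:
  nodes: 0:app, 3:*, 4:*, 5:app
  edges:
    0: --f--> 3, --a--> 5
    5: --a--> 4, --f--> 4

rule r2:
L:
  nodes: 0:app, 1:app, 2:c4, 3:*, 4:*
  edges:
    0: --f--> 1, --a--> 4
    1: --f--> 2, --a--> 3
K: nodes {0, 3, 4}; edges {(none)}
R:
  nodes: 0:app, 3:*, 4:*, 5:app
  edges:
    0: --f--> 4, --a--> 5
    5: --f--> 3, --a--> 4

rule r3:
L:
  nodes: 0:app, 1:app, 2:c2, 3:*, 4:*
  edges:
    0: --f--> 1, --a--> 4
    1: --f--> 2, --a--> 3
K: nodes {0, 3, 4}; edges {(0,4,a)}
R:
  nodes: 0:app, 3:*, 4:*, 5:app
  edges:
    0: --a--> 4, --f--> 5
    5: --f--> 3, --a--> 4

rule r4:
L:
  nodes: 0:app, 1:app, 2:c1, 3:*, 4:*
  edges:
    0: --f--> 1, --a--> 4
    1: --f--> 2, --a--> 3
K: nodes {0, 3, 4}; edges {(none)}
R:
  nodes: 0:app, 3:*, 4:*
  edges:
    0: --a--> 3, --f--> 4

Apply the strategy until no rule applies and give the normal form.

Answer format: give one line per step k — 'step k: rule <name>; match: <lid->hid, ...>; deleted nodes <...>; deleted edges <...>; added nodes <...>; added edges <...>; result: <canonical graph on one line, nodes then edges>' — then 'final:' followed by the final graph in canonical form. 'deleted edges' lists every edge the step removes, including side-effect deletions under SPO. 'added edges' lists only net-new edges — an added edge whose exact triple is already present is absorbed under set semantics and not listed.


step 1: rule r4; match: 0->7, 1->2, 2->0, 3->1, 4->3; deleted nodes 0, 2; deleted edges (2,0,f); (2,1,a); (7,2,f); (7,3,a); added nodes (none); added edges (7,1,a); (7,3,f); result: nodes: 1:c2, 3:c4, 7:app, 9:c2, 10:app, 11:c2, 14:app edges: (7,1,a); (7,3,f); (10,7,f); (10,9,a); (14,7,a); (14,11,f)
step 2: rule r2; match: 0->10, 1->7, 2->3, 3->1, 4->9; deleted nodes 3, 7; deleted edges (7,1,a); (7,3,f); (10,7,f); (10,9,a); (14,7,a); added nodes 15; added edges (10,9,f); (10,15,a); (15,1,f); (15,9,a); result: nodes: 1:c2, 9:c2, 10:app, 11:c2, 14:app, 15:app edges: (10,9,f); (10,15,a); (14,11,f); (15,1,f); (15,9,a)
final:
nodes: 1:c2, 9:c2, 10:app, 11:c2, 14:app, 15:app
edges: (10,9,f); (10,15,a); (14,11,f); (15,1,f); (15,9,a)


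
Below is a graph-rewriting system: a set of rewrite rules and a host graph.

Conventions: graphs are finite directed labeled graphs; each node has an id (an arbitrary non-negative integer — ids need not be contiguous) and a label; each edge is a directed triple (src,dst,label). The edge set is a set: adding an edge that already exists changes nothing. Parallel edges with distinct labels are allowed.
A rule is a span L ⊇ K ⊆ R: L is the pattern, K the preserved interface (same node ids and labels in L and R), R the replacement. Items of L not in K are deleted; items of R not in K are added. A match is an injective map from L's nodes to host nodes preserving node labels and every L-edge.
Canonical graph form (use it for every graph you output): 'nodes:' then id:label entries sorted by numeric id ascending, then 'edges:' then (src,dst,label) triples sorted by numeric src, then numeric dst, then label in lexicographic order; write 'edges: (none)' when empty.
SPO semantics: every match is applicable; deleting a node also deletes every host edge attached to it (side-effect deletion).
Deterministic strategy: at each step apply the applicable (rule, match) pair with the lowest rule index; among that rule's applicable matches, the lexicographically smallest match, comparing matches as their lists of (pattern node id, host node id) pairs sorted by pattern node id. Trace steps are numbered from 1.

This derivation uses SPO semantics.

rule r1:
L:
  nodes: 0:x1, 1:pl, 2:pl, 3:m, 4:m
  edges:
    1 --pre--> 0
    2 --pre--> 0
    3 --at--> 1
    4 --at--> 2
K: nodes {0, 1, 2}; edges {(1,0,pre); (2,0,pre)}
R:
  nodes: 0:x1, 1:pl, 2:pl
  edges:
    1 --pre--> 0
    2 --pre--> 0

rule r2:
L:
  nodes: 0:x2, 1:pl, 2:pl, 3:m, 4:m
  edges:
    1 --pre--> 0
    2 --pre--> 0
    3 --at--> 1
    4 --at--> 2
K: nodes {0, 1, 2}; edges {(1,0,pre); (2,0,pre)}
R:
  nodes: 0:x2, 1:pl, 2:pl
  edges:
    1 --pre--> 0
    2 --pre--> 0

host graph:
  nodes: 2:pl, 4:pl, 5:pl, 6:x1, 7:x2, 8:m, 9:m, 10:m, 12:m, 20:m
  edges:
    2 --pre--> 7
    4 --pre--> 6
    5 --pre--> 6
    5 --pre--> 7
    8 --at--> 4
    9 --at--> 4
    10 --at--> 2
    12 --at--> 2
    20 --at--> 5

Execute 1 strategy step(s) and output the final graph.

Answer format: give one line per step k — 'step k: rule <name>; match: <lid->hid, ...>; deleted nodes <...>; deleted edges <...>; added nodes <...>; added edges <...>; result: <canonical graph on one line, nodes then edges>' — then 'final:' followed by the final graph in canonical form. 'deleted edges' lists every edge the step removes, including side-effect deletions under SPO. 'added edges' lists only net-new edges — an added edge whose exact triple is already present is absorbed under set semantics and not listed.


step 1: rule r1; match: 0->6, 1->4, 2->5, 3->8, 4->20; deleted nodes 8, 20; deleted edges (8,4,at); (20,5,at); added nodes (none); added edges (none); result: nodes: 2:pl, 4:pl, 5:pl, 6:x1, 7:x2, 9:m, 10:m, 12:m edges: (2,7,pre); (4,6,pre); (5,6,pre); (5,7,pre); (9,4,at); (10,2,at); (12,2,at)
final:
nodes: 2:pl, 4:pl, 5:pl, 6:x1, 7:x2, 9:m, 10:m, 12:m
edges: (2,7,pre); (4,6,pre); (5,6,pre); (5,7,pre); (9,4,at); (10,2,at); (12,2,at)


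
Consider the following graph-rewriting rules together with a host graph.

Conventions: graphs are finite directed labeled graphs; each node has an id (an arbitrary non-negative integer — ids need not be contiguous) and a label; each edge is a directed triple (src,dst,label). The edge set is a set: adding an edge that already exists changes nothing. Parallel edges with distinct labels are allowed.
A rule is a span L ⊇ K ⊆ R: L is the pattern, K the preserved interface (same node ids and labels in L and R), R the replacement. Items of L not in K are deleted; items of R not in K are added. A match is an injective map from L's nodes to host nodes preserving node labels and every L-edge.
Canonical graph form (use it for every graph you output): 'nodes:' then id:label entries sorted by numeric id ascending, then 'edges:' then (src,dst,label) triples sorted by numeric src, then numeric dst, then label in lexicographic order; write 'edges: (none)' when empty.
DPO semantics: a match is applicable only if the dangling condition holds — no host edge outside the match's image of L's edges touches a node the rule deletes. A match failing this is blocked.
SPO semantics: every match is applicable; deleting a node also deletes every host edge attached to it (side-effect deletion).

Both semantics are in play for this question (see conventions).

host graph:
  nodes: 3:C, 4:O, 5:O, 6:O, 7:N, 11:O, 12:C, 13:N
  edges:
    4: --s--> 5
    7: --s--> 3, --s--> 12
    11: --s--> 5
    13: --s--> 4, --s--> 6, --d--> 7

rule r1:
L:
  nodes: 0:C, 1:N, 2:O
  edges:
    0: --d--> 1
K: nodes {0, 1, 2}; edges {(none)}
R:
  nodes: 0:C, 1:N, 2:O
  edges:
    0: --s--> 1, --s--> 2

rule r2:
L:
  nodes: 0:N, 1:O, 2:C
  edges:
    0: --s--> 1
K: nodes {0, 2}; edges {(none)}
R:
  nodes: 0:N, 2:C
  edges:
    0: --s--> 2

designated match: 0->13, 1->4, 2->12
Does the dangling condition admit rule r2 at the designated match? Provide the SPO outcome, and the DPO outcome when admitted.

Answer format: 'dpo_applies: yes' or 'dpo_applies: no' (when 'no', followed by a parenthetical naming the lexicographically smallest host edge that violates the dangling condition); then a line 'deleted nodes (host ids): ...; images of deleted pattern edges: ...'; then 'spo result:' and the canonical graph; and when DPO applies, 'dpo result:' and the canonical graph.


dpo_applies: no
(the rule deletes node 4, which keeps host edge (4,5,s) outside the match image — the dangling condition fails, DPO blocks; SPO proceeds and side-deletes such edges)
deleted nodes (host ids): 4; images of deleted pattern edges: (13,4,s)
spo result:
nodes: 3:C, 5:O, 6:O, 7:N, 11:O, 12:C, 13:N
edges: (7,3,s); (7,12,s); (11,5,s); (13,6,s); (13,7,d); (13,12,s)


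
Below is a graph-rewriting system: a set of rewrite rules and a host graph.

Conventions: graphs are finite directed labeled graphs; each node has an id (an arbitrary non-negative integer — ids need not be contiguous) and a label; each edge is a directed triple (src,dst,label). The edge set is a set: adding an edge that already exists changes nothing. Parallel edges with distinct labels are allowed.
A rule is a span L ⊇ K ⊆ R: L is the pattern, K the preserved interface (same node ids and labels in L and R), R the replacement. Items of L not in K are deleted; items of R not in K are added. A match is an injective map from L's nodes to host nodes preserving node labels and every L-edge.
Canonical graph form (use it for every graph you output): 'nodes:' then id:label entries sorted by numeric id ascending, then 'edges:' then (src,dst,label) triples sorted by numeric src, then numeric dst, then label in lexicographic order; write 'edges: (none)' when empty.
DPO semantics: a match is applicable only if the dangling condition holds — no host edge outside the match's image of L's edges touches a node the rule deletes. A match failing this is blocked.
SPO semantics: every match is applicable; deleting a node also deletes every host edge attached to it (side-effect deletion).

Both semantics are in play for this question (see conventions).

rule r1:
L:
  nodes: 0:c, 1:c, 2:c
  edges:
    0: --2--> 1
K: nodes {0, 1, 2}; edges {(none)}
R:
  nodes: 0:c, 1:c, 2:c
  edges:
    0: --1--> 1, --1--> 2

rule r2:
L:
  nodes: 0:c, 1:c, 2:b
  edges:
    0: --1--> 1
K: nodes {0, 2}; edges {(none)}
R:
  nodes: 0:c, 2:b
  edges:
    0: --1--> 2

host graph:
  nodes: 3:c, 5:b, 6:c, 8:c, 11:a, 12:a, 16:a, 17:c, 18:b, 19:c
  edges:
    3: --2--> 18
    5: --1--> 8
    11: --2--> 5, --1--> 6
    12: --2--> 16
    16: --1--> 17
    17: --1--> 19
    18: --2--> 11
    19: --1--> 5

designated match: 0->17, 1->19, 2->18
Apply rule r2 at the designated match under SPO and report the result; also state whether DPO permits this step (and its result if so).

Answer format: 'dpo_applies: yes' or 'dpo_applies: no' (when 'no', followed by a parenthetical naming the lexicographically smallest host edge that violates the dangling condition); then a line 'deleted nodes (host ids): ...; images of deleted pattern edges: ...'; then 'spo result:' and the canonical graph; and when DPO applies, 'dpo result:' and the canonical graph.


dpo_applies: no
(the rule deletes node 19, which keeps host edge (19,5,1) outside the match image — the dangling condition fails, DPO blocks; SPO proceeds and side-deletes such edges)
deleted nodes (host ids): 19; images of deleted pattern edges: (17,19,1)
spo result:
nodes: 3:c, 5:b, 6:c, 8:c, 11:a, 12:a, 16:a, 17:c, 18:b
edges: (3,18,2); (5,8,1); (11,5,2); (11,6,1); (12,16,2); (16,17,1); (17,18,1); (18,11,2)


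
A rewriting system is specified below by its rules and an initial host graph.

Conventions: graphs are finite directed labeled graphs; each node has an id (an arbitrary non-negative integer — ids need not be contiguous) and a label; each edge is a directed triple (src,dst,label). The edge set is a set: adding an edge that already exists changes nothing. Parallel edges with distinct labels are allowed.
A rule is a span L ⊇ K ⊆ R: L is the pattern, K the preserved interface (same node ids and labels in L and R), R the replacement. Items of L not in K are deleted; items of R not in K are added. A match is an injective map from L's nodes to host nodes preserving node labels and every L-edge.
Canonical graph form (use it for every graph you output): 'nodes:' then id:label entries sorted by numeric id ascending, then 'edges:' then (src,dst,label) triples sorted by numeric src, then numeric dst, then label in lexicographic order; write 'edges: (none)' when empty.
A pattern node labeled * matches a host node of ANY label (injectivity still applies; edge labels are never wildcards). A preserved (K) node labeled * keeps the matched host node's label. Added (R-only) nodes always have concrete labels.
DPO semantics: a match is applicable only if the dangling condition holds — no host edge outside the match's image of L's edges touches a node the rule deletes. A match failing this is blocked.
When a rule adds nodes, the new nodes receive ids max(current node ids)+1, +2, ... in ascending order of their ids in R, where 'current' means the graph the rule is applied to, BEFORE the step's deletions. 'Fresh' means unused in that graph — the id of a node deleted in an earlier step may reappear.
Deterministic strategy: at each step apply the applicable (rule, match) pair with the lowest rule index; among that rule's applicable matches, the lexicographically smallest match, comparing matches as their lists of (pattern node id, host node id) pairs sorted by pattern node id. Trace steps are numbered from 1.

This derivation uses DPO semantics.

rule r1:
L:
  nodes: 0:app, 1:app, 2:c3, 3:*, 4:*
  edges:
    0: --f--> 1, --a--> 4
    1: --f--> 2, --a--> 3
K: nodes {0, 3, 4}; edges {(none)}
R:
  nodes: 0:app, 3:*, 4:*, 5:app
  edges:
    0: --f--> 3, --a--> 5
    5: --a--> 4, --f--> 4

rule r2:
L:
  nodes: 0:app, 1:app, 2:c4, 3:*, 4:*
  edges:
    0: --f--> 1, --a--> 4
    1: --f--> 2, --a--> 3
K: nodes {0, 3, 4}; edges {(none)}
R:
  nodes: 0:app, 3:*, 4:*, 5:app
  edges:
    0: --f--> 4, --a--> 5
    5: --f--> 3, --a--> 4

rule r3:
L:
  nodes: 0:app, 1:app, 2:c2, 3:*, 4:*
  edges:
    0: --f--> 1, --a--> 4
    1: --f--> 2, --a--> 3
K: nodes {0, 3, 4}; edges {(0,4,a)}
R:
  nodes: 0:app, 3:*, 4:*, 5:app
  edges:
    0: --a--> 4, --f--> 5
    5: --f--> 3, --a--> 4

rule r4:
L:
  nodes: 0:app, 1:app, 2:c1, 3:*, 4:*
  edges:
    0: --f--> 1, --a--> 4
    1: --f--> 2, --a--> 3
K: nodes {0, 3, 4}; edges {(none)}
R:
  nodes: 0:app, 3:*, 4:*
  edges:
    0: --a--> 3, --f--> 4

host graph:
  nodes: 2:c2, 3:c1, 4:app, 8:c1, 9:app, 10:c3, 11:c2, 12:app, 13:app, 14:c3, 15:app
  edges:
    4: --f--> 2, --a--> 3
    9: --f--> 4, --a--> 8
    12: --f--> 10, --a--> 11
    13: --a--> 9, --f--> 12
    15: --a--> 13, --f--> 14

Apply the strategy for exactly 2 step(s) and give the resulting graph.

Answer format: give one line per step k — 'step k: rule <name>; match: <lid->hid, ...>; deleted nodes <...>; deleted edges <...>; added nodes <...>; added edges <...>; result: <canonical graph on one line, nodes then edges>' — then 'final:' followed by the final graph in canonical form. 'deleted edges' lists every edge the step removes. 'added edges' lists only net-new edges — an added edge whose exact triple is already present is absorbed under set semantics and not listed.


step 1: rule r1; match: 0->13, 1->12, 2->10, 3->11, 4->9; deleted nodes 10, 12; deleted edges (12,10,f); (12,11,a); (13,9,a); (13,12,f); added nodes 16; added edges (13,11,f); (13,16,a); (16,9,a); (16,9,f); result: nodes: 2:c2, 3:c1, 4:app, 8:c1, 9:app, 11:c2, 13:app, 14:c3, 15:app, 16:app edges: (4,2,f); (4,3,a); (9,4,f); (9,8,a); (13,11,f); (13,16,a); (15,13,a); (15,14,f); (16,9,a); (16,9,f)
step 2: rule r3; match: 0->9, 1->4, 2->2, 3->3, 4->8; deleted nodes 2, 4; deleted edges (4,2,f); (4,3,a); (9,4,f); added nodes 17; added edges (9,17,f); (17,3,f); (17,8,a); result: nodes: 3:c1, 8:c1, 9:app, 11:c2, 13:app, 14:c3, 15:app, 16:app, 17:app edges: (9,8,a); (9,17,f); (13,11,f); (13,16,a); (15,13,a); (15,14,f); (16,9,a); (16,9,f); (17,3,f); (17,8,a)
final:
nodes: 3:c1, 8:c1, 9:app, 11:c2, 13:app, 14:c3, 15:app, 16:app, 17:app
edges: (9,8,a); (9,17,f); (13,11,f); (13,16,a); (15,13,a); (15,14,f); (16,9,a); (16,9,f); (17,3,f); (17,8,a)


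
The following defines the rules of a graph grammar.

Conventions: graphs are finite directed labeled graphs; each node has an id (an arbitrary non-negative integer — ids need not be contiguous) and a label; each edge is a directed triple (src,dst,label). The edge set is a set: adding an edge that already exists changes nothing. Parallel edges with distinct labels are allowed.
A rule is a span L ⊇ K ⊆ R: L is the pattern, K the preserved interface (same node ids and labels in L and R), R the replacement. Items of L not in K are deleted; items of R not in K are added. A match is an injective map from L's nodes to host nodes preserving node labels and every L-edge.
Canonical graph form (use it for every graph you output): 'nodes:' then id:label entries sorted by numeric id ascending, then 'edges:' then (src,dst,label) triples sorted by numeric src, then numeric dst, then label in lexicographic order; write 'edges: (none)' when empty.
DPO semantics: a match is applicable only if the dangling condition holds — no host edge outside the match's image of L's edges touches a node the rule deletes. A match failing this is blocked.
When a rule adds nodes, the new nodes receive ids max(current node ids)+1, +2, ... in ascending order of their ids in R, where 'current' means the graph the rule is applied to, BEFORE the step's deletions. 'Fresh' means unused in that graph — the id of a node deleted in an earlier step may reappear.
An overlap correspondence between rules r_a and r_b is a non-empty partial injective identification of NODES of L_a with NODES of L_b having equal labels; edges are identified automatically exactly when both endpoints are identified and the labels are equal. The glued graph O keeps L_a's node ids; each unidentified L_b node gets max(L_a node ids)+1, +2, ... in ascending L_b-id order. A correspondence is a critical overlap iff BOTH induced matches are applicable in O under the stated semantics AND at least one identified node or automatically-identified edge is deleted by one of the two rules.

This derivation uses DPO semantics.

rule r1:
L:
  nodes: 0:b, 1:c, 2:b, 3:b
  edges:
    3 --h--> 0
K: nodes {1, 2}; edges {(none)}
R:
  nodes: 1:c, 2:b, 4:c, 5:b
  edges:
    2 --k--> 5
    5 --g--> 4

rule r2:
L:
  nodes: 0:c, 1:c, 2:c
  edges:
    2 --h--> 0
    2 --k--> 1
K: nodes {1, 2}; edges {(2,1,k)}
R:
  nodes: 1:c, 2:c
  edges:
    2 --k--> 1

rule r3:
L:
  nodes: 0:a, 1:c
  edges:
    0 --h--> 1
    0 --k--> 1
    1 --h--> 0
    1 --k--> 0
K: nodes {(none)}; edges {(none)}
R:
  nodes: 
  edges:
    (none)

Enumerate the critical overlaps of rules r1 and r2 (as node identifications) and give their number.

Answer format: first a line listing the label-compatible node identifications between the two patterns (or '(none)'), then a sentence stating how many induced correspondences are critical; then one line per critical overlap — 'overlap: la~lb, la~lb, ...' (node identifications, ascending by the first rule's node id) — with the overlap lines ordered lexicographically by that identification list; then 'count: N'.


label-compatible node identifications between L(r1) and L(r2): 1~0, 1~1, 1~2
1 of the induced correspondences is a critical overlap of r1 and r2.
overlap: 1~0
count: 1


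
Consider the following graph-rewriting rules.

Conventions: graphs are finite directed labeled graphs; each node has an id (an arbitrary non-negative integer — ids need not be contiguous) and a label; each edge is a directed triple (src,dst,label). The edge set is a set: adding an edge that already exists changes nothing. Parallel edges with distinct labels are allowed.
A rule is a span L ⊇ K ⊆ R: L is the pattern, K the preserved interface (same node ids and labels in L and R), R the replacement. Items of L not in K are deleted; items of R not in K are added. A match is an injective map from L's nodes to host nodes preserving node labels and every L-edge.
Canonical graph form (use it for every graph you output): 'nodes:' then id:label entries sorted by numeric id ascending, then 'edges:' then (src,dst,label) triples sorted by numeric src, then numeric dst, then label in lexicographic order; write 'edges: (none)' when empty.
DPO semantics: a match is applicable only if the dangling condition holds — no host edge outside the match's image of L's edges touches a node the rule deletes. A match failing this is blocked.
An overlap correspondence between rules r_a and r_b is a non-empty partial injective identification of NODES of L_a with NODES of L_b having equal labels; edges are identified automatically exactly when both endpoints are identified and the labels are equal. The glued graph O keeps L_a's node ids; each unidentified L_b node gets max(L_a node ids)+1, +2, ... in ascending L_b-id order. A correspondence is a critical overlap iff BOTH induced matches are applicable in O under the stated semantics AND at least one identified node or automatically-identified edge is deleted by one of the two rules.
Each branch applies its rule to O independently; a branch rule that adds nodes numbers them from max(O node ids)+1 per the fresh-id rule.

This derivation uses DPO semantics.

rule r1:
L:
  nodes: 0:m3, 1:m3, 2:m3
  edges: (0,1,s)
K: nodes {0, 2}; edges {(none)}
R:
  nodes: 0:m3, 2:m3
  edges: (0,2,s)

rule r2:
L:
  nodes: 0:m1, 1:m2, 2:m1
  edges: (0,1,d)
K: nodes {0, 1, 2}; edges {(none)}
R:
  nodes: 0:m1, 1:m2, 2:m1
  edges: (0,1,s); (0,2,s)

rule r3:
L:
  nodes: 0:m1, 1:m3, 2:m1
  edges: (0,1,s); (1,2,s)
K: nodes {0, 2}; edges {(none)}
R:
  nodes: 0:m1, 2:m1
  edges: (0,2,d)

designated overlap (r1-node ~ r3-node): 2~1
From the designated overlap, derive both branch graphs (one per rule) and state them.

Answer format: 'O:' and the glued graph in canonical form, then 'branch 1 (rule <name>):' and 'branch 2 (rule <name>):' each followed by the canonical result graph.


O:
nodes: 0:m3, 1:m3, 2:m3, 3:m1, 4:m1
edges: (0,1,s); (2,4,s); (3,2,s)
branch 1 (rule r1):
nodes: 0:m3, 2:m3, 3:m1, 4:m1
edges: (0,2,s); (2,4,s); (3,2,s)
branch 2 (rule r3):
nodes: 0:m3, 1:m3, 3:m1, 4:m1
edges: (0,1,s); (3,4,d)


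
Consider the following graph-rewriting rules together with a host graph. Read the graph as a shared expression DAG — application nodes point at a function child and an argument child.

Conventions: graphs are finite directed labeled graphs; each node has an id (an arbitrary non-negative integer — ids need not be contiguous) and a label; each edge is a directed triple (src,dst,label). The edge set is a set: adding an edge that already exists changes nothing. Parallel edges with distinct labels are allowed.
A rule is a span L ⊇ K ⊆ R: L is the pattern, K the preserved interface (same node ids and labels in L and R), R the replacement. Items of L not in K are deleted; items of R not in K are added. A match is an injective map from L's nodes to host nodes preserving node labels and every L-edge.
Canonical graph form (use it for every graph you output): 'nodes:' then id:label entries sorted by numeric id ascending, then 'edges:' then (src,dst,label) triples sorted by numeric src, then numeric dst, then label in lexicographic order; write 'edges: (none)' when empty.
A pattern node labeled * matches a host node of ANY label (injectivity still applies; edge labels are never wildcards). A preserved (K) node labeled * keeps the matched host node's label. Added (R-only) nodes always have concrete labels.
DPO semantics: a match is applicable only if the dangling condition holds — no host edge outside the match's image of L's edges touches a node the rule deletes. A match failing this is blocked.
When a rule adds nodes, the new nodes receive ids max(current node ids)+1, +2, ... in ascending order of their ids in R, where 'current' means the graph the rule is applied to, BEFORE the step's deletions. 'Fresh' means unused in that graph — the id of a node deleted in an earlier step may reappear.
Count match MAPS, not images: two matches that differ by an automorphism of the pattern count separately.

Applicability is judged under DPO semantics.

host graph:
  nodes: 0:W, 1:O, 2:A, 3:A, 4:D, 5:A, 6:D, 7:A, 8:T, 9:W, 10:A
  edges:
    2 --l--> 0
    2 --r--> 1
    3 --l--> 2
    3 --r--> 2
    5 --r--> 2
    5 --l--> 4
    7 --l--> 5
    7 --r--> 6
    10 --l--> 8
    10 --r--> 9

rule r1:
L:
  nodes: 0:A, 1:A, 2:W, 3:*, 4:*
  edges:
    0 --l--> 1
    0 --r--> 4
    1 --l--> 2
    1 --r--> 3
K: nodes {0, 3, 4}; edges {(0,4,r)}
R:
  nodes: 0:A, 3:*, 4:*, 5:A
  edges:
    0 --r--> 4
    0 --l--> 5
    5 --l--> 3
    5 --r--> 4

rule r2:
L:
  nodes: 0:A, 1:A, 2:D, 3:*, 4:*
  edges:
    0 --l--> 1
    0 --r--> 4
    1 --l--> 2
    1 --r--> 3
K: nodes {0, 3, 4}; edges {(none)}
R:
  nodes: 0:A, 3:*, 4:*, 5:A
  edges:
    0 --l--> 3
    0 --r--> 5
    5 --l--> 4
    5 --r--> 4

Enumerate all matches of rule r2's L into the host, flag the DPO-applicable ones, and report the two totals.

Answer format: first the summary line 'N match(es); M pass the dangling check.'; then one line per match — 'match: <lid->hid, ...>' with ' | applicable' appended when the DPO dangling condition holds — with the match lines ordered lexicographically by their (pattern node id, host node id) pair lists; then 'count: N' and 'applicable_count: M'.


1 match(es); 1 pass the dangling check.
match: 0->7, 1->5, 2->4, 3->2, 4->6 | applicable
count: 1
applicable_count: 1


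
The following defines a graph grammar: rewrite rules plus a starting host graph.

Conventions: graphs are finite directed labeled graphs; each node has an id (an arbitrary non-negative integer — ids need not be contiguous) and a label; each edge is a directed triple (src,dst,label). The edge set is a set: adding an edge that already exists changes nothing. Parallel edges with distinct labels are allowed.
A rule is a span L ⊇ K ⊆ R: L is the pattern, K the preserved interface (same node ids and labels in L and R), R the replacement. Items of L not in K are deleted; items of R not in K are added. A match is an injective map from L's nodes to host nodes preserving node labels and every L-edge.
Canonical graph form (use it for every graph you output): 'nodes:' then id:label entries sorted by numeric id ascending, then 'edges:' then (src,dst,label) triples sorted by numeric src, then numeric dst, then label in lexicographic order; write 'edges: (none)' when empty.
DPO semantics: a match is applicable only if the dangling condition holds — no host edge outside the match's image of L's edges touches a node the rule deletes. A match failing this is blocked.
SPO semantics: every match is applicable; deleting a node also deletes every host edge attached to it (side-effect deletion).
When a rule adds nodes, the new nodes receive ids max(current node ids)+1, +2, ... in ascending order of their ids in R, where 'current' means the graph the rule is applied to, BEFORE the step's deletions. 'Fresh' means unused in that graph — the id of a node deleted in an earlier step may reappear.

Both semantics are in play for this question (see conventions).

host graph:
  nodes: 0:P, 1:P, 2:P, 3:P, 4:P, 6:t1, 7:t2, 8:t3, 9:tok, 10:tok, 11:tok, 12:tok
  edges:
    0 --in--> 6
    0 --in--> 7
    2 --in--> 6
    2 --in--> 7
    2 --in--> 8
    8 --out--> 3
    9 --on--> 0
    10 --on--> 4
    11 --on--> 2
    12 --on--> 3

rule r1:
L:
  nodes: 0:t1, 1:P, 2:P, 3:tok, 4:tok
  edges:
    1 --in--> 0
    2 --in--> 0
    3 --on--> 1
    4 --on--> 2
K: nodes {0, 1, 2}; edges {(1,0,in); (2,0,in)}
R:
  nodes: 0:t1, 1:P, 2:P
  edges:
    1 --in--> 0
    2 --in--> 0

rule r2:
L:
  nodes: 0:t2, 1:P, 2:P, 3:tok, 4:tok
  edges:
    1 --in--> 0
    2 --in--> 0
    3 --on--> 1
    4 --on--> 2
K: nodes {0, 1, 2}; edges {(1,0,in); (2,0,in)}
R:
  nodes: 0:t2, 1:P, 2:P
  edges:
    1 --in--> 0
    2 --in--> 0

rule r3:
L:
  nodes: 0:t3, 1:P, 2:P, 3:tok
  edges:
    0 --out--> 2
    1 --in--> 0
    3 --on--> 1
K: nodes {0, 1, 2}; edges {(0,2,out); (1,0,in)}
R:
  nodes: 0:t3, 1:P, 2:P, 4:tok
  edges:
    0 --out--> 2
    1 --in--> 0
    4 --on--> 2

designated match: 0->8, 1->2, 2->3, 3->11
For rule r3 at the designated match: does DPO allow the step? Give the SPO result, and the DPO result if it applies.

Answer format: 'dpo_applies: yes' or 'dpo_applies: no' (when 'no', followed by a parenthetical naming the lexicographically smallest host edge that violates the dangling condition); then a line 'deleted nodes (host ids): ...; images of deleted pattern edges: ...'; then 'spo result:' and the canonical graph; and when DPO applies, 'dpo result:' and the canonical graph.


dpo_applies: yes
deleted nodes (host ids): 11; images of deleted pattern edges: (11,2,on)
spo result:
nodes: 0:P, 1:P, 2:P, 3:P, 4:P, 6:t1, 7:t2, 8:t3, 9:tok, 10:tok, 12:tok, 13:tok
edges: (0,6,in); (0,7,in); (2,6,in); (2,7,in); (2,8,in); (8,3,out); (9,0,on); (10,4,on); (12,3,on); (13,3,on)
dpo result:
nodes: 0:P, 1:P, 2:P, 3:P, 4:P, 6:t1, 7:t2, 8:t3, 9:tok, 10:tok, 12:tok, 13:tok
edges: (0,6,in); (0,7,in); (2,6,in); (2,7,in); (2,8,in); (8,3,out); (9,0,on); (10,4,on); (12,3,on); (13,3,on)


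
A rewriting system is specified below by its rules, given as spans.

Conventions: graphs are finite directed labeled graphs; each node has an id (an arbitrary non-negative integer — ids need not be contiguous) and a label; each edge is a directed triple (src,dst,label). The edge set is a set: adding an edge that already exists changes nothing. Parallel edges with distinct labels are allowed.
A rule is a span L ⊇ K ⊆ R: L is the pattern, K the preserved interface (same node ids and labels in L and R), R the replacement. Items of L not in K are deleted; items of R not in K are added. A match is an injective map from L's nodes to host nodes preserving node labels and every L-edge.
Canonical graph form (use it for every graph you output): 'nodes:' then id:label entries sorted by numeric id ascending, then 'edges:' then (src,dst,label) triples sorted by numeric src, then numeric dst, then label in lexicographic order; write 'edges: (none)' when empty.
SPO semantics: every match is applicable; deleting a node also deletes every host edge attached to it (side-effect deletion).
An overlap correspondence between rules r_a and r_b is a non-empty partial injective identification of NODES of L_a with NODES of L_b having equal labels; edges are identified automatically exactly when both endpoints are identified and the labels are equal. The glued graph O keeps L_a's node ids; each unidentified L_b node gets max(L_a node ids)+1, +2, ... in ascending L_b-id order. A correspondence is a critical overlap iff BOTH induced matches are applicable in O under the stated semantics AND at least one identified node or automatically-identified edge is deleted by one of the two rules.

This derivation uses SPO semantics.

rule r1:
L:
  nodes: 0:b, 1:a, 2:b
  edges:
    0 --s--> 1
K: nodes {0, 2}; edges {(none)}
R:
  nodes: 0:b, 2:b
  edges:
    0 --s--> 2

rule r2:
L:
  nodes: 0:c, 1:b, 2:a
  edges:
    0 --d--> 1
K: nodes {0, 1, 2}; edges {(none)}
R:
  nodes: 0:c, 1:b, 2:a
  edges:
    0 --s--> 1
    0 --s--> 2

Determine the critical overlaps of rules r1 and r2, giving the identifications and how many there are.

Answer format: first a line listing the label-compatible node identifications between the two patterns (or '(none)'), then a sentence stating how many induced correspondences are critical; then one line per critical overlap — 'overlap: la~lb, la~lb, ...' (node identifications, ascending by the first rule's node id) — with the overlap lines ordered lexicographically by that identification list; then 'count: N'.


label-compatible node identifications between L(r1) and L(r2): 0~1, 1~2, 2~1
3 of the induced correspondences are critical overlaps of r1 and r2.
overlap: 0~1, 1~2
overlap: 1~2
overlap: 1~2, 2~1
count: 3
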